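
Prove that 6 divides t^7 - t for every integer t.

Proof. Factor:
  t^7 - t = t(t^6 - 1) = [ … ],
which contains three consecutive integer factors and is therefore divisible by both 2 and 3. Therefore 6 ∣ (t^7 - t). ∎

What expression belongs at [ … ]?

t^6 - 1 = (t^2 - 1)(t^4 + t^2 + 1), and t^2 - 1 = (t-1)(t+1).
So t(t^6 - 1) = (t - 1)t(t + 1)(t^4 + t^2 + 1).

(t - 1)t(t + 1)(t^4 + t^2 + 1)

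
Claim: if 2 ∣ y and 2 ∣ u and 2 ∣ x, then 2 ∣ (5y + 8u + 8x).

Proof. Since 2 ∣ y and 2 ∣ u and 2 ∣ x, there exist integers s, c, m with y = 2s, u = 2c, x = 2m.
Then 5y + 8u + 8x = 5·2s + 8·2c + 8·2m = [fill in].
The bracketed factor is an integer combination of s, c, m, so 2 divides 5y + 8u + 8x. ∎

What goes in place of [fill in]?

2(8c + 8m + 5s)

Pull the common 2 out of every term: 5·2s + 8·2c + 8·2m = 2(8c + 8m + 5s).
8c + 8m + 5s is an integer, which exhibits the divisibility.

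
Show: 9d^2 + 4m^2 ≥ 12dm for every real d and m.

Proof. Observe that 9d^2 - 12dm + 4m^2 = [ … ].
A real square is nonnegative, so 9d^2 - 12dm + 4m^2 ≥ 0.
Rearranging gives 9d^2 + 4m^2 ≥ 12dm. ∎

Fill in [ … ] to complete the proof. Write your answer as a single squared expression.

9d^2 - 12dm + 4m^2 is a perfect-square trinomial: the outer terms are (3d)^2 and (2m)^2, and the cross term is -2·3d·2m.
So 9d^2 - 12dm + 4m^2 = (3d - 2m)^2 ≥ 0.

(3d - 2m)^2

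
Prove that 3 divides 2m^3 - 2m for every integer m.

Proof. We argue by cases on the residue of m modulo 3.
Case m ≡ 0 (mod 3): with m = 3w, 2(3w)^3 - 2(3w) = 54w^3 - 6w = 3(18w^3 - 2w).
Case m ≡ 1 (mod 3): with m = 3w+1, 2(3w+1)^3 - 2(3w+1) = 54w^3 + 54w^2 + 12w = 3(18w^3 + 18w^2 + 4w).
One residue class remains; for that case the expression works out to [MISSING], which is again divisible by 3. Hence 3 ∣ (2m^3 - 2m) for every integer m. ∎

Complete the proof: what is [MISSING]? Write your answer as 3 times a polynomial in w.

Only m ≡ 2 (mod 3) is unaccounted for. Put m = 3w+2:
2(3w+2)^3 - 2(3w+2) expands to 54w^3 + 108w^2 + 66w + 12,
and factoring out 3 leaves 3(18w^3 + 36w^2 + 22w + 4).

3(18w^3 + 36w^2 + 22w + 4)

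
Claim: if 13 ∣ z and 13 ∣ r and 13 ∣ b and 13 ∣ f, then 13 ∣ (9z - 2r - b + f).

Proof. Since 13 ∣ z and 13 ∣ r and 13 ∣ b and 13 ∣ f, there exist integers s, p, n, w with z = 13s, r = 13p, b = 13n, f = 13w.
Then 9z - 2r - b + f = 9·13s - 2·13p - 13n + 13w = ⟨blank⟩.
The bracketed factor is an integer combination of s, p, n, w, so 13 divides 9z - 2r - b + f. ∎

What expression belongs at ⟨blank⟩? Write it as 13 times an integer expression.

13(-n - 2p + 9s + w)

Each term has a factor of 13: 9·13s - 2·13p - 13n + 13w = 13·(-n - 2p + 9s + w).
Since -n - 2p + 9s + w is an integer, 13 ∣ (9z - 2r - b + f).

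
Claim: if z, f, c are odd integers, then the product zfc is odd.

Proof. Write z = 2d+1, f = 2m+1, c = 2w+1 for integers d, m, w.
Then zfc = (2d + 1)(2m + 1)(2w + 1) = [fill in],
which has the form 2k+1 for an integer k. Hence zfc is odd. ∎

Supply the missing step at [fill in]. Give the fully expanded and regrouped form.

2(4dmw + 2dm + 2dw + d + 2mw + m + w) + 1

Expanding: (2d + 1)(2m + 1)(2w + 1) = 8dmw + 4dm + 4dw + 2d + 4mw + 2m + 2w + 1.
Every term except the constant is even, so this is 2(4dmw + 2dm + 2dw + d + 2mw + m + w) + 1,
and 4dmw + 2dm + 2dw + d + 2mw + m + w ∈ ℤ gives the required form.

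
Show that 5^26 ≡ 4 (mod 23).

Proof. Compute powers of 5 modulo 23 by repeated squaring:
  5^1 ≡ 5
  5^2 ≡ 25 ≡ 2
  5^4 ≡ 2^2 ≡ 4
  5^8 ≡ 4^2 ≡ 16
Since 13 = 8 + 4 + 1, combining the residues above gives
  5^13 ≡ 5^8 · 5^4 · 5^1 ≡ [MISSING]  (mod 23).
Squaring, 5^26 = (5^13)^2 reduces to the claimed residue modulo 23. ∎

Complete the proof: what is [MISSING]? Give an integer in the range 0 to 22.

Multiply the listed residues: 16 · 4 · 5 = 64 → 320.
Reducing modulo 23: 320 = 13·23 + 21, so 5^13 ≡ 21.

21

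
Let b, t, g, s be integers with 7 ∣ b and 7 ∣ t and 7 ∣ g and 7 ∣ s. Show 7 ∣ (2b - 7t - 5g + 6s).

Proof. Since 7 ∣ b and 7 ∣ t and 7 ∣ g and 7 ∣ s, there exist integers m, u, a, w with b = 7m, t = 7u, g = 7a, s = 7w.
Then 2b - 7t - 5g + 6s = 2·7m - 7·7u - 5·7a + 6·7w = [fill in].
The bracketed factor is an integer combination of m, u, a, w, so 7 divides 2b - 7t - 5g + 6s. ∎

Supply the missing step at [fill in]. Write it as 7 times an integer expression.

7(-5a + 2m - 7u + 6w)

Pull the common 7 out of every term: 2·7m - 7·7u - 5·7a + 6·7w = 7(-5a + 2m - 7u + 6w).
-5a + 2m - 7u + 6w is an integer, which exhibits the divisibility.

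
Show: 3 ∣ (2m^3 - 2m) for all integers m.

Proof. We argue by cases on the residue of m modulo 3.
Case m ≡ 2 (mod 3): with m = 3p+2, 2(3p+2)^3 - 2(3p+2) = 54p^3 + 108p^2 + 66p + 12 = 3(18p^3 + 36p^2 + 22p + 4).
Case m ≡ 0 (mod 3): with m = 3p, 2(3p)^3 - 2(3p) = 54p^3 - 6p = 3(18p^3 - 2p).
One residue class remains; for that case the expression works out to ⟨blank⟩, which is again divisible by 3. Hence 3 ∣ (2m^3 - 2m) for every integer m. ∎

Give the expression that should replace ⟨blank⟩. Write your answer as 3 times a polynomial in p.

Only m ≡ 1 (mod 3) is unaccounted for. Put m = 3p+1:
2(3p+1)^3 - 2(3p+1) expands to 54p^3 + 54p^2 + 12p,
and factoring out 3 leaves 3(18p^3 + 18p^2 + 4p).

3(18p^3 + 18p^2 + 4p)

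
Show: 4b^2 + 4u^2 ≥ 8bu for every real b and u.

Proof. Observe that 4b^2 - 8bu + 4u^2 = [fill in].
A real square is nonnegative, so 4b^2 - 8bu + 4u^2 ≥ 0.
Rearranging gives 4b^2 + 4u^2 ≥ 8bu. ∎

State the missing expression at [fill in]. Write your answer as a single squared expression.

4b^2 - 8bu + 4u^2 is a perfect-square trinomial: the outer terms are (2b)^2 and (2u)^2, and the cross term is -2·2b·2u.
So 4b^2 - 8bu + 4u^2 = (2b - 2u)^2 ≥ 0.

(2b - 2u)^2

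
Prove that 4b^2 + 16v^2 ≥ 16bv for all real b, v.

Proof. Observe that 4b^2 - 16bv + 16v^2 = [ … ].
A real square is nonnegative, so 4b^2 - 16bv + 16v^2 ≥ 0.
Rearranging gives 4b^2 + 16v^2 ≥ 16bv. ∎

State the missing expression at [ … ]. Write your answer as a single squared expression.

(2b - 4v)^2

The leading and trailing coefficients are 2^2 and 4^2, and 16 = 2·2·4, so the trinomial is (2b - 4v)^2.
Hence 4b^2 - 16bv + 16v^2 ≥ 0.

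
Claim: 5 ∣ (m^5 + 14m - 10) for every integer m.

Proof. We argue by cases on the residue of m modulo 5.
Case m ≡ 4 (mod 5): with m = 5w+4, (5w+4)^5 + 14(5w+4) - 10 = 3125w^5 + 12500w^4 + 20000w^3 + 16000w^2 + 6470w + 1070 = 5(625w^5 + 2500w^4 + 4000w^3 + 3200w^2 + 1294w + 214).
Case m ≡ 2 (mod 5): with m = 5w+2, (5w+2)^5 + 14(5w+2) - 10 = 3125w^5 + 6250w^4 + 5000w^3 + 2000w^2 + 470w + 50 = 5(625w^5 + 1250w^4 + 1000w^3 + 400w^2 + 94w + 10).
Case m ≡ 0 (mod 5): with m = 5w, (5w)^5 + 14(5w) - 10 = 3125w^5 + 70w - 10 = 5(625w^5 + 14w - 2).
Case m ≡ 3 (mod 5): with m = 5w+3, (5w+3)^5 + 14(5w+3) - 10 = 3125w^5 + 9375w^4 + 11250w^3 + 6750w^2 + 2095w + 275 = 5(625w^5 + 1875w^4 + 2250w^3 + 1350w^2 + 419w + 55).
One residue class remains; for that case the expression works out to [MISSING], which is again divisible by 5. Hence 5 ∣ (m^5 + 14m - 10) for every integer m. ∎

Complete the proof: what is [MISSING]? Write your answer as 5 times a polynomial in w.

The residues treated are {4, 2, 0, 3}, so the missing case is m ≡ 1 (mod 5); write m = 5w+1.
Then (5w+1)^5 + 14(5w+1) - 10 = 3125w^5 + 3125w^4 + 1250w^3 + 250w^2 + 95w + 5 = 5(625w^5 + 625w^4 + 250w^3 + 50w^2 + 19w + 1).

5(625w^5 + 625w^4 + 250w^3 + 50w^2 + 19w + 1)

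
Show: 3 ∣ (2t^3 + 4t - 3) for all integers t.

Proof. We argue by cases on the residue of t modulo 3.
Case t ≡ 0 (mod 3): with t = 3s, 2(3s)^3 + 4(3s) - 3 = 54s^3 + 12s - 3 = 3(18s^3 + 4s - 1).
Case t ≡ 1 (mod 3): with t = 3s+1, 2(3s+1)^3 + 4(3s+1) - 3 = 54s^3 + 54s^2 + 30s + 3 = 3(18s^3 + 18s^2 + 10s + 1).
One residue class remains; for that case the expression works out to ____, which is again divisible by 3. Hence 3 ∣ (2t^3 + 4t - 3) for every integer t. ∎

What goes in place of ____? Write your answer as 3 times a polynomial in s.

Only t ≡ 2 (mod 3) is unaccounted for. Put t = 3s+2:
2(3s+2)^3 + 4(3s+2) - 3 expands to 54s^3 + 108s^2 + 84s + 21,
and factoring out 3 leaves 3(18s^3 + 36s^2 + 28s + 7).

3(18s^3 + 36s^2 + 28s + 7)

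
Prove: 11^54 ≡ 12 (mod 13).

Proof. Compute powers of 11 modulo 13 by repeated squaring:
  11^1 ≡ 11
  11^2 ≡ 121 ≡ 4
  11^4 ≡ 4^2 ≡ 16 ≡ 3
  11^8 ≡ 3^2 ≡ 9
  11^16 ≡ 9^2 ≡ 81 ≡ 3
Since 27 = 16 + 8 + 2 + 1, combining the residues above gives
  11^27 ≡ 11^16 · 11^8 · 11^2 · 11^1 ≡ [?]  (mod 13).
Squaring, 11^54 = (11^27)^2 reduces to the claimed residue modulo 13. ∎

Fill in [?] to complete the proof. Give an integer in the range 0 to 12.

5

Multiply the listed residues: 3 · 9 · 4 · 11 = 27 → 108 → 1188.
Reducing modulo 13: 1188 = 91·13 + 5, so 11^27 ≡ 5.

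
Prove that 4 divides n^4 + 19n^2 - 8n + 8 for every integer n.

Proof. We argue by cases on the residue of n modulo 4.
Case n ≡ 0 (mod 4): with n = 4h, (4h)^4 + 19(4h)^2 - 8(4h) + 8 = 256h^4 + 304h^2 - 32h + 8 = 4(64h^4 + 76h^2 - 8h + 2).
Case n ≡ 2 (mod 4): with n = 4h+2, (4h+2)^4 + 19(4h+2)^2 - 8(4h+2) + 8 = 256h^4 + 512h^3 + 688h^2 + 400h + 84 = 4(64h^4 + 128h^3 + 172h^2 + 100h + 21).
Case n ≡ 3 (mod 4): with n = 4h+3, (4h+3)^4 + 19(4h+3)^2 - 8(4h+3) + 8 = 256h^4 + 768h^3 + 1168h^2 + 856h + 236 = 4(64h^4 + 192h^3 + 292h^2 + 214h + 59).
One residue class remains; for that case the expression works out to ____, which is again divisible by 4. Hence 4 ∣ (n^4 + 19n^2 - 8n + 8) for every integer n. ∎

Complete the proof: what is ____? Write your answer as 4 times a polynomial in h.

Only n ≡ 1 (mod 4) is unaccounted for. Put n = 4h+1:
(4h+1)^4 + 19(4h+1)^2 - 8(4h+1) + 8 expands to 256h^4 + 256h^3 + 400h^2 + 136h + 20,
and factoring out 4 leaves 4(64h^4 + 64h^3 + 100h^2 + 34h + 5).

4(64h^4 + 64h^3 + 100h^2 + 34h + 5)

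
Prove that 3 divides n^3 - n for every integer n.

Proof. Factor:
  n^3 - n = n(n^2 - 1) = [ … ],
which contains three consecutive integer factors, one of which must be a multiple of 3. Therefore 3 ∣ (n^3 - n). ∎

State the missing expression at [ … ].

(n - 1)n(n + 1)

n(n^2 - 1) = n(n - 1)(n + 1) = (n - 1)n(n + 1).
These three factors are consecutive integers, so their product is divisible by 3.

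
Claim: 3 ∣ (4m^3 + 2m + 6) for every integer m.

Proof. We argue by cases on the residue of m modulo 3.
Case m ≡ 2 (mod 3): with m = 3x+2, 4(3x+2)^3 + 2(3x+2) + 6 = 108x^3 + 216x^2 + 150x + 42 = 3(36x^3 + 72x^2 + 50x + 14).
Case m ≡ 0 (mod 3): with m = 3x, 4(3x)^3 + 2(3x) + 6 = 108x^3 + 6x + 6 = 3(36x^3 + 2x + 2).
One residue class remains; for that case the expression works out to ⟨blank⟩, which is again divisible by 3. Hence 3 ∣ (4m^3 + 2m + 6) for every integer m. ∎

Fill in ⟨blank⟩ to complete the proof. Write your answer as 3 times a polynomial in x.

3(36x^3 + 36x^2 + 14x + 4)

The residues treated are {2, 0}, so the missing case is m ≡ 1 (mod 3); write m = 3x+1.
Then 4(3x+1)^3 + 2(3x+1) + 6 = 108x^3 + 108x^2 + 42x + 12 = 3(36x^3 + 36x^2 + 14x + 4).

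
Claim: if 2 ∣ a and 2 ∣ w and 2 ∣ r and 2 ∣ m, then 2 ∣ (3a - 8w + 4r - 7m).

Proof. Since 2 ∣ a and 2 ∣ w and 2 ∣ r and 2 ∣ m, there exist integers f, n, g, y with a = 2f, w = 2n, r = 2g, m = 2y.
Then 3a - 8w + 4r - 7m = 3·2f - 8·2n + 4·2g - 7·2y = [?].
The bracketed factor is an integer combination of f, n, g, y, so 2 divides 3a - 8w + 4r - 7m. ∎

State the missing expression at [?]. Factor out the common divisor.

Each term has a factor of 2: 3·2f - 8·2n + 4·2g - 7·2y = 2·(3f + 4g - 8n - 7y).
Since 3f + 4g - 8n - 7y is an integer, 2 ∣ (3a - 8w + 4r - 7m).

2(3f + 4g - 8n - 7y)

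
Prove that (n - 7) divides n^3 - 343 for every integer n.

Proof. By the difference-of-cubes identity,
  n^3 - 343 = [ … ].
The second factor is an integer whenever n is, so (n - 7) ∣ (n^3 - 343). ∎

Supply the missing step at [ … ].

(n - 7)(n^2 + 7n + 49)

Polynomial division of n^3 - 343 by n - 7 leaves remainder 0 and quotient n^2 + 7n + 49.
Hence n^3 - 343 = (n - 7)(n^2 + 7n + 49).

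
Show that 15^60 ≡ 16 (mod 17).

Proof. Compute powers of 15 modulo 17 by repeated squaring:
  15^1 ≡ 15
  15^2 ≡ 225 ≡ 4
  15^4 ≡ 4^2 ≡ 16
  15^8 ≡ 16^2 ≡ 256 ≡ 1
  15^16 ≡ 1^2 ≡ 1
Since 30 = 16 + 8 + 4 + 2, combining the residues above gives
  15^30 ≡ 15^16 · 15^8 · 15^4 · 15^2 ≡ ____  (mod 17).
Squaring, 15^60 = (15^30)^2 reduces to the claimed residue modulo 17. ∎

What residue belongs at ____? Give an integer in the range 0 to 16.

Multiply the listed residues: 1 · 1 · 16 · 4 = 1 → 16 → 64.
Reducing modulo 17: 64 = 3·17 + 13, so 15^30 ≡ 13.

13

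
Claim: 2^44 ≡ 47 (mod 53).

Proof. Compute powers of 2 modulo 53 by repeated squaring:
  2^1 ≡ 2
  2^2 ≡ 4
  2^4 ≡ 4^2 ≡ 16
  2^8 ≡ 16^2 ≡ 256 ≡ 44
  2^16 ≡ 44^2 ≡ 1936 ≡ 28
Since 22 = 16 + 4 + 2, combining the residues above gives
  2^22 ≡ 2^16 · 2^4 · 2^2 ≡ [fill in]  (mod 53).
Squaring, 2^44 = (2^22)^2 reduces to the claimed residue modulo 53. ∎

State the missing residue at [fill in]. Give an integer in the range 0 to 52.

43

Multiply the listed residues: 28 · 16 · 4 = 448 → 1792.
Reducing modulo 53: 1792 = 33·53 + 43, so 2^22 ≡ 43.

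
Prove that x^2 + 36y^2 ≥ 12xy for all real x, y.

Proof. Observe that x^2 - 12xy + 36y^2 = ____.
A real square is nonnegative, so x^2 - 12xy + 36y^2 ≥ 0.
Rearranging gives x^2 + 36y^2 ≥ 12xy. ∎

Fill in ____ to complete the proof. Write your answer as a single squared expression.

(x - 6y)^2

x^2 - 12xy + 36y^2 is a perfect-square trinomial: the outer terms are (x)^2 and (6y)^2, and the cross term is -2·x·6y.
So x^2 - 12xy + 36y^2 = (x - 6y)^2 ≥ 0.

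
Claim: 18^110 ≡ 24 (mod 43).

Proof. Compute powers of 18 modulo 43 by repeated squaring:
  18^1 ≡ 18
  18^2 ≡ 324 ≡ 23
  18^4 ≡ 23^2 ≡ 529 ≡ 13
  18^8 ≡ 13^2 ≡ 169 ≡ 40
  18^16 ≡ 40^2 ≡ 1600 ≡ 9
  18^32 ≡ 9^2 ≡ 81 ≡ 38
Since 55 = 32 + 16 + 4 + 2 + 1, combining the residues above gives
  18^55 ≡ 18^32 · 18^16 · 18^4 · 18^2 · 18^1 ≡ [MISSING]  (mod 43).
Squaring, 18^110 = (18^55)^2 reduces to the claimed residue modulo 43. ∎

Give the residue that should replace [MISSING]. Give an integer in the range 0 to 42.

29

Multiply the listed residues: 38 · 9 · 13 · 23 · 18 = 342 → 4446 → 102258 → 1840644.
Reducing modulo 43: 1840644 = 42805·43 + 29, so 18^55 ≡ 29.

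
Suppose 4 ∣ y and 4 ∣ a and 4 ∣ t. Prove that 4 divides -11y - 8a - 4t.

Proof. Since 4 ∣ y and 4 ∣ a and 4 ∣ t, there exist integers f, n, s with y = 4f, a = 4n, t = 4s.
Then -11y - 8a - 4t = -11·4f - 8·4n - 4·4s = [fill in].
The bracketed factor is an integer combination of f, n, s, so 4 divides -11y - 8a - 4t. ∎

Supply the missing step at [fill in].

4(-11f - 8n - 4s)

Pull the common 4 out of every term: -11·4f - 8·4n - 4·4s = 4(-11f - 8n - 4s).
-11f - 8n - 4s is an integer, which exhibits the divisibility.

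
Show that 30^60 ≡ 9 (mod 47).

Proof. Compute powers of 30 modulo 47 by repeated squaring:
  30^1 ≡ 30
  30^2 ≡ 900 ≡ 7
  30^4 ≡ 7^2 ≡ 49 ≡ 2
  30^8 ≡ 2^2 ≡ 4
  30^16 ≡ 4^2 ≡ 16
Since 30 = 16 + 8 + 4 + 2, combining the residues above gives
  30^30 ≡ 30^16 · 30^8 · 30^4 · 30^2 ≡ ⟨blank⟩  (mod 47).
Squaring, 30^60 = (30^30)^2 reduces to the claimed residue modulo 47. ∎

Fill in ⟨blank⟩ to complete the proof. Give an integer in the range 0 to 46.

3

Multiply the listed residues: 16 · 4 · 2 · 7 = 64 → 128 → 896.
Reducing modulo 47: 896 = 19·47 + 3, so 30^30 ≡ 3.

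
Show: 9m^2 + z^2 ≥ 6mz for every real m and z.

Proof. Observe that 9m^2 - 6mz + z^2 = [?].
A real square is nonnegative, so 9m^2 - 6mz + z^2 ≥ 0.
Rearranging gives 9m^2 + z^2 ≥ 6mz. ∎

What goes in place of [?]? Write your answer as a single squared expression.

The leading and trailing coefficients are 3^2 and 1^2, and 6 = 2·3·1, so the trinomial is (3m - z)^2.
Hence 9m^2 - 6mz + z^2 ≥ 0.

(3m - z)^2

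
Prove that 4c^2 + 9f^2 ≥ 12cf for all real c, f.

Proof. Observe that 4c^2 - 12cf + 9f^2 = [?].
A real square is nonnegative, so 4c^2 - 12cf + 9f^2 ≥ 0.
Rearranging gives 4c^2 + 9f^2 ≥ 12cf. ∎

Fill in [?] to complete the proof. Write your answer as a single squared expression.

4c^2 - 12cf + 9f^2 is a perfect-square trinomial: the outer terms are (2c)^2 and (3f)^2, and the cross term is -2·2c·3f.
So 4c^2 - 12cf + 9f^2 = (2c - 3f)^2 ≥ 0.

(2c - 3f)^2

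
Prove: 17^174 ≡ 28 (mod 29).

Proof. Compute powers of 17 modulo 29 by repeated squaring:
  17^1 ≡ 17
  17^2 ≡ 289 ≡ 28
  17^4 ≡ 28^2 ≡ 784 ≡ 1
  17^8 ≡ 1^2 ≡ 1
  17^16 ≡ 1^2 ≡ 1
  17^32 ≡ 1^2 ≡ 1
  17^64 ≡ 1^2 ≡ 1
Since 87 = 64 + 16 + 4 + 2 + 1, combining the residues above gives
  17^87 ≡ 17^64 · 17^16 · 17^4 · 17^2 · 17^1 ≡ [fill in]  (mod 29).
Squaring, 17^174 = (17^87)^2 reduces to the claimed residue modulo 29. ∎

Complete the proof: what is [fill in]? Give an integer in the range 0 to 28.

Multiply the listed residues: 1 · 1 · 1 · 28 · 17 = 1 → 1 → 28 → 476.
Reducing modulo 29: 476 = 16·29 + 12, so 17^87 ≡ 12.

12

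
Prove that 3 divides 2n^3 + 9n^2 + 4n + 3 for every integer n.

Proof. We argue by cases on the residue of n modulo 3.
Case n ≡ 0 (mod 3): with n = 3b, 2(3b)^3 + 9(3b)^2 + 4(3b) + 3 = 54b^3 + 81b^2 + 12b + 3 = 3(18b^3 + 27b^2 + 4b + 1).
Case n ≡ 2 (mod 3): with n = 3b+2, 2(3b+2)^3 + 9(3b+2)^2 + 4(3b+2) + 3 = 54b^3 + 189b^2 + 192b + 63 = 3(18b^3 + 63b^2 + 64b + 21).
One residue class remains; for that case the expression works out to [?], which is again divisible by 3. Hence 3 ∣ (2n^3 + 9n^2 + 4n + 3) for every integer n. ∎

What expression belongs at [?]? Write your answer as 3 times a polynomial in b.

3(18b^3 + 45b^2 + 28b + 6)

The residues treated are {0, 2}, so the missing case is n ≡ 1 (mod 3); write n = 3b+1.
Then 2(3b+1)^3 + 9(3b+1)^2 + 4(3b+1) + 3 = 54b^3 + 135b^2 + 84b + 18 = 3(18b^3 + 45b^2 + 28b + 6).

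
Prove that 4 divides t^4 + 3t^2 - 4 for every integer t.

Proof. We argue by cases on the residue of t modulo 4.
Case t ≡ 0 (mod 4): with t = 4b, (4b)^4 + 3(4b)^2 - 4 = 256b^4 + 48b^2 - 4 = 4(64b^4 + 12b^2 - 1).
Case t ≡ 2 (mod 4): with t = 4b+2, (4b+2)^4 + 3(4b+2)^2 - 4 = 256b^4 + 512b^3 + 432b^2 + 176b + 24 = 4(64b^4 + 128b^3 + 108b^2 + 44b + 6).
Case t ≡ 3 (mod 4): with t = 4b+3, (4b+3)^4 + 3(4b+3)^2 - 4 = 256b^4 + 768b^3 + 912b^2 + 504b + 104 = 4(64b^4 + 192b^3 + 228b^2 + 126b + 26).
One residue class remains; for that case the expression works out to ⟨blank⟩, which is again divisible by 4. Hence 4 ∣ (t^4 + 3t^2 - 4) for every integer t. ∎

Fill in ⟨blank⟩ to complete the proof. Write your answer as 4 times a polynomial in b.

4(64b^4 + 64b^3 + 36b^2 + 10b)

The residues treated are {0, 2, 3}, so the missing case is t ≡ 1 (mod 4); write t = 4b+1.
Then (4b+1)^4 + 3(4b+1)^2 - 4 = 256b^4 + 256b^3 + 144b^2 + 40b = 4(64b^4 + 64b^3 + 36b^2 + 10b).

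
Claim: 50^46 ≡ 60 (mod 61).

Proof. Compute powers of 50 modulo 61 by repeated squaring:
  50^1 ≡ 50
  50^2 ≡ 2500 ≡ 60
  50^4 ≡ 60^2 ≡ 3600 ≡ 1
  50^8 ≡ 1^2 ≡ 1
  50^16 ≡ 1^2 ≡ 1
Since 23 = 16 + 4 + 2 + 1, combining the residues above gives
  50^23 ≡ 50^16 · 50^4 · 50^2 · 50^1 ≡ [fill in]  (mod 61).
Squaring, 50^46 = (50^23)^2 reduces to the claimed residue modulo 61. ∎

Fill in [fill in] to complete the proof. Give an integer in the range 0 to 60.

50^16 · 50^4 · 50^2 · 50^1 ≡ 1 · 1 · 60 · 50 = 3000.
3000 mod 61 = 11, so 50^23 ≡ 11 (mod 61).

11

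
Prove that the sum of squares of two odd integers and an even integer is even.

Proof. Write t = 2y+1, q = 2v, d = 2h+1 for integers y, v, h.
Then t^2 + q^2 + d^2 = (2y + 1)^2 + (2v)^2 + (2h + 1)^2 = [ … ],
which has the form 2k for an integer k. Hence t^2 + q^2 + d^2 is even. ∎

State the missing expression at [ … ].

2(2h^2 + 2h + 2v^2 + 2y^2 + 2y + 1)

(2y + 1)^2 + (2v)^2 + (2h + 1)^2 = 4h^2 + 4h + 4v^2 + 4y^2 + 4y + 2
= 2(2h^2 + 2h + 2v^2 + 2y^2 + 2y + 1).
Since 2h^2 + 2h + 2v^2 + 2y^2 + 2y + 1 is an integer, the sum of squares is of the form 2k for an integer k.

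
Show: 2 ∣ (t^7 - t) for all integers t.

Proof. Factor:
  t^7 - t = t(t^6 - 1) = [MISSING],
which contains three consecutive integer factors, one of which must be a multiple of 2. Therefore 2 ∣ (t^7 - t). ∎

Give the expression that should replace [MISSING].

t^6 - 1 = (t^2 - 1)(t^4 + t^2 + 1), and t^2 - 1 = (t-1)(t+1).
So t(t^6 - 1) = (t - 1)t(t + 1)(t^4 + t^2 + 1).

(t - 1)t(t + 1)(t^4 + t^2 + 1)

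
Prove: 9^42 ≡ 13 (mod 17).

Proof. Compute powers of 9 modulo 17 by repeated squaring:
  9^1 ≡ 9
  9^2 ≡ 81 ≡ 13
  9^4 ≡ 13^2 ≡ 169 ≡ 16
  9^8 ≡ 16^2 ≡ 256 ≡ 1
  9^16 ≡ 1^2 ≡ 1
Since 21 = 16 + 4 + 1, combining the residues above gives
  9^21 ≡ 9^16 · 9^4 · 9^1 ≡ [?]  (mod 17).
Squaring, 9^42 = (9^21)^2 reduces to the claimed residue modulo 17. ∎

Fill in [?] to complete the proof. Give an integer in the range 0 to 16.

Multiply the listed residues: 1 · 16 · 9 = 16 → 144.
Reducing modulo 17: 144 = 8·17 + 8, so 9^21 ≡ 8.

8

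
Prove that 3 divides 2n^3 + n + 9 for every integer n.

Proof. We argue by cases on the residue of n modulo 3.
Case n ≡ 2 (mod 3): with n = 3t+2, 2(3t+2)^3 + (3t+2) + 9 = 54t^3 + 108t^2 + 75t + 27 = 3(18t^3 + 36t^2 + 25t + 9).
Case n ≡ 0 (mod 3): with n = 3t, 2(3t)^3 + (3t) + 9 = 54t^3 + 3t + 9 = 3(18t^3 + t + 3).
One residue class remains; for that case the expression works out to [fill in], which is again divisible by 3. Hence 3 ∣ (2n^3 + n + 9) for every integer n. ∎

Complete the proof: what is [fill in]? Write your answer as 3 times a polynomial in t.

3(18t^3 + 18t^2 + 7t + 4)

Only n ≡ 1 (mod 3) is unaccounted for. Put n = 3t+1:
2(3t+1)^3 + (3t+1) + 9 expands to 54t^3 + 54t^2 + 21t + 12,
and factoring out 3 leaves 3(18t^3 + 18t^2 + 7t + 4).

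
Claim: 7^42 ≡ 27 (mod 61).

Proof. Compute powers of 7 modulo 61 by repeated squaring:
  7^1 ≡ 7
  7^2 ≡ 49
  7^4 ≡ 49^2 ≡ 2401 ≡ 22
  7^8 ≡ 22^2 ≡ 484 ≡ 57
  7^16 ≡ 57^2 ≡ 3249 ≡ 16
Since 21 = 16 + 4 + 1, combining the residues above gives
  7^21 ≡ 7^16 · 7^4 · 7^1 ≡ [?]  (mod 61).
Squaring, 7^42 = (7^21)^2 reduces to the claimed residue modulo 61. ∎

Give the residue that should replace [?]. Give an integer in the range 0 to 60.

24

7^16 · 7^4 · 7^1 ≡ 16 · 22 · 7 = 2464.
2464 mod 61 = 24, so 7^21 ≡ 24 (mod 61).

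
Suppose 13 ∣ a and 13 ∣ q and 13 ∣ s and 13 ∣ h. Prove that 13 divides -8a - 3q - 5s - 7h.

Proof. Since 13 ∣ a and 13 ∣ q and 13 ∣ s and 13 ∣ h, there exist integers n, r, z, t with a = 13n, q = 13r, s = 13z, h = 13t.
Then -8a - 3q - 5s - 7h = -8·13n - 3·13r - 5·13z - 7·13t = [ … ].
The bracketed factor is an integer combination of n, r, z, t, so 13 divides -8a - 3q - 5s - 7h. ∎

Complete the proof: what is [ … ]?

Pull the common 13 out of every term: -8·13n - 3·13r - 5·13z - 7·13t = 13(-8n - 3r - 7t - 5z).
-8n - 3r - 7t - 5z is an integer, which exhibits the divisibility.

13(-8n - 3r - 7t - 5z)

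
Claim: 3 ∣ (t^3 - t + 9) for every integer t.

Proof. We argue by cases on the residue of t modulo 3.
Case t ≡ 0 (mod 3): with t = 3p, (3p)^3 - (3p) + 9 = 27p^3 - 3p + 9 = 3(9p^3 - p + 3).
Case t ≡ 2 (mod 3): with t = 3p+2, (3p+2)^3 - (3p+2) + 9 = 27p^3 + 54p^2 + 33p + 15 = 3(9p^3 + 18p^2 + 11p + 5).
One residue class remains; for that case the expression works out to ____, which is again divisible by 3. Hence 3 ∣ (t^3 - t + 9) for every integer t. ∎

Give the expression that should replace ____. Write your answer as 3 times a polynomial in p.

3(9p^3 + 9p^2 + 2p + 3)

The residues treated are {0, 2}, so the missing case is t ≡ 1 (mod 3); write t = 3p+1.
Then (3p+1)^3 - (3p+1) + 9 = 27p^3 + 27p^2 + 6p + 9 = 3(9p^3 + 9p^2 + 2p + 3).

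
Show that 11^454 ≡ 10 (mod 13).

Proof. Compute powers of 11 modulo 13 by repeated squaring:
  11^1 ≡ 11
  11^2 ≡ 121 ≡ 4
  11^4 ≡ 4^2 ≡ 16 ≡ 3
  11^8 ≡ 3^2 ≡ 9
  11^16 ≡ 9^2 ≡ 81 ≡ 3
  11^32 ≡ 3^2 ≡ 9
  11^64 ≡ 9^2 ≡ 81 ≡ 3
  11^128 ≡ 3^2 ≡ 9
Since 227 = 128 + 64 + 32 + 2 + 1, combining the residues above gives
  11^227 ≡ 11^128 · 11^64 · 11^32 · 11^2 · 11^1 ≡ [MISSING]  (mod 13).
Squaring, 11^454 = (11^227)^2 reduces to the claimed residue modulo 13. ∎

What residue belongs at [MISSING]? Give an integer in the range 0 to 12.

6

11^128 · 11^64 · 11^32 · 11^2 · 11^1 ≡ 9 · 3 · 9 · 4 · 11 = 10692.
10692 mod 13 = 6, so 11^227 ≡ 6 (mod 13).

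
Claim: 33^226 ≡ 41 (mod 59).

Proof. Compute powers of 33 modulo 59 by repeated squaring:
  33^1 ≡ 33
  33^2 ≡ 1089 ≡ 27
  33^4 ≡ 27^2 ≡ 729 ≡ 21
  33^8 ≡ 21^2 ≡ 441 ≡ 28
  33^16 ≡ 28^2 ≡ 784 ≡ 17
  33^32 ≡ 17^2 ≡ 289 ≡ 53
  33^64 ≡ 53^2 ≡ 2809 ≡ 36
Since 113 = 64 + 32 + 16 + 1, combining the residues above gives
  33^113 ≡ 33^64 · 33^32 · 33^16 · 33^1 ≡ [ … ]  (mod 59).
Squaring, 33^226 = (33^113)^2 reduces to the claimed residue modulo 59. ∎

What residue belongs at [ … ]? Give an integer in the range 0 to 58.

10

33^64 · 33^32 · 33^16 · 33^1 ≡ 36 · 53 · 17 · 33 = 1070388.
1070388 mod 59 = 10, so 33^113 ≡ 10 (mod 59).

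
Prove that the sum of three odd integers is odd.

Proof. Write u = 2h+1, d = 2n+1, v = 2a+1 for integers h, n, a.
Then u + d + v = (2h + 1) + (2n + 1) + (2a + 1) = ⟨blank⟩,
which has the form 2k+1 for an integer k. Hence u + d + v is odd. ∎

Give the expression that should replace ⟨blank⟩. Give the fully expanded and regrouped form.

Expanding: (2h + 1) + (2n + 1) + (2a + 1) = 2a + 2h + 2n + 3.
Every term except the constant is even, so this is 2(a + h + n + 1) + 1,
and a + h + n + 1 ∈ ℤ gives the required form.

2(a + h + n + 1) + 1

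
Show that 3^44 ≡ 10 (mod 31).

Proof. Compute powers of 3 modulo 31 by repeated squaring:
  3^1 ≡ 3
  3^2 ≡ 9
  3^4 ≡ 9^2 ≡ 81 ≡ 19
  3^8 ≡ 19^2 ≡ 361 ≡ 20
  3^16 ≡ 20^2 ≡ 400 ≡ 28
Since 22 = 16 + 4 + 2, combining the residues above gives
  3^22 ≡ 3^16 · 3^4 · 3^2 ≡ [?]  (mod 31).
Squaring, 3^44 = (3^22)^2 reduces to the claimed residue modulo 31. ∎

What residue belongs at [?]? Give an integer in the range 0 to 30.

14

Multiply the listed residues: 28 · 19 · 9 = 532 → 4788.
Reducing modulo 31: 4788 = 154·31 + 14, so 3^22 ≡ 14.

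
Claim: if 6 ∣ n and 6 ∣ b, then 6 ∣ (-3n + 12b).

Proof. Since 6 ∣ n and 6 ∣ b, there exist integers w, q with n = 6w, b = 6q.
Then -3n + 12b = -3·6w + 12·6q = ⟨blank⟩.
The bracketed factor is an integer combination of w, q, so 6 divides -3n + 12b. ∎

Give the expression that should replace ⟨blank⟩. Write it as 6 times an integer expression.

6(12q - 3w)

Pull the common 6 out of every term: -3·6w + 12·6q = 6(12q - 3w).
12q - 3w is an integer, which exhibits the divisibility.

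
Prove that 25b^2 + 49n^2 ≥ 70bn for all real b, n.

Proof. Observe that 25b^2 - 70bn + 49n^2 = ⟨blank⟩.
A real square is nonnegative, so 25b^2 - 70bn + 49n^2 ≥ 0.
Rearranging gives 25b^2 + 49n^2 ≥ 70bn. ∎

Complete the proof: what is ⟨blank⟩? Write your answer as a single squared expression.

25b^2 - 70bn + 49n^2 is a perfect-square trinomial: the outer terms are (5b)^2 and (7n)^2, and the cross term is -2·5b·7n.
So 25b^2 - 70bn + 49n^2 = (5b - 7n)^2 ≥ 0.

(5b - 7n)^2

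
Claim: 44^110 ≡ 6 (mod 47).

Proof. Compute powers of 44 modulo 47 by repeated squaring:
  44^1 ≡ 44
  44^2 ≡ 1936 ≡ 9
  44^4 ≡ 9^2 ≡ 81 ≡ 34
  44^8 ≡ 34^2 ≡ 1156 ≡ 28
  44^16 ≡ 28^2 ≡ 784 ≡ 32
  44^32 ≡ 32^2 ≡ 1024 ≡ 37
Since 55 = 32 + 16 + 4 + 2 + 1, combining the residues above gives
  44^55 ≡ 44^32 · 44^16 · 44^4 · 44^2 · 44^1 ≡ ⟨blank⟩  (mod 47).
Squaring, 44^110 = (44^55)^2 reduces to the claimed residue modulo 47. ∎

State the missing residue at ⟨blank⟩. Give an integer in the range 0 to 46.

10

Multiply the listed residues: 37 · 32 · 34 · 9 · 44 = 1184 → 40256 → 362304 → 15941376.
Reducing modulo 47: 15941376 = 339178·47 + 10, so 44^55 ≡ 10.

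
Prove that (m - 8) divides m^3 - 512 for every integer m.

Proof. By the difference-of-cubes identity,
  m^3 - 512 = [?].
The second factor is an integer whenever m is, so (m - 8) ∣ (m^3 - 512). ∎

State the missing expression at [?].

(m - 8)(m^2 + 8m + 64)

Polynomial division of m^3 - 512 by m - 8 leaves remainder 0 and quotient m^2 + 8m + 64.
Hence m^3 - 512 = (m - 8)(m^2 + 8m + 64).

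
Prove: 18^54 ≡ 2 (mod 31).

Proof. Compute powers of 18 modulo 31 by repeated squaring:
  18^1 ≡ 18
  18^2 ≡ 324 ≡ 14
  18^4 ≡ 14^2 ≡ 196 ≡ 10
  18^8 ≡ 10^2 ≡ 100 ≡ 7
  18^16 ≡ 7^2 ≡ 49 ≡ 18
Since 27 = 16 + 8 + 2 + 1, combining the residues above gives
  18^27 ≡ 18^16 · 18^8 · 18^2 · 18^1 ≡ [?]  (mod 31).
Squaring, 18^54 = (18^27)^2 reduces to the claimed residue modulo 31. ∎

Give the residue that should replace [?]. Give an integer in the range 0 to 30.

Multiply the listed residues: 18 · 7 · 14 · 18 = 126 → 1764 → 31752.
Reducing modulo 31: 31752 = 1024·31 + 8, so 18^27 ≡ 8.

8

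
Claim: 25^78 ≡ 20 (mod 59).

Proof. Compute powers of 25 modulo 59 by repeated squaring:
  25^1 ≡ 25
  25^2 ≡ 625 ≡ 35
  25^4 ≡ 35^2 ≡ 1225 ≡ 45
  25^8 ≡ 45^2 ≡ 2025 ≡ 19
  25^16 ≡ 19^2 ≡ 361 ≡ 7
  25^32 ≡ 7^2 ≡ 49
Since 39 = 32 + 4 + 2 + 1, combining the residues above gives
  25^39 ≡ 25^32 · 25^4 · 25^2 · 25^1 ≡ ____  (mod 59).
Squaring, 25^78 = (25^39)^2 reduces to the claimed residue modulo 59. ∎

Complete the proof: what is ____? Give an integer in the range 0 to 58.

Multiply the listed residues: 49 · 45 · 35 · 25 = 2205 → 77175 → 1929375.
Reducing modulo 59: 1929375 = 32701·59 + 16, so 25^39 ≡ 16.

16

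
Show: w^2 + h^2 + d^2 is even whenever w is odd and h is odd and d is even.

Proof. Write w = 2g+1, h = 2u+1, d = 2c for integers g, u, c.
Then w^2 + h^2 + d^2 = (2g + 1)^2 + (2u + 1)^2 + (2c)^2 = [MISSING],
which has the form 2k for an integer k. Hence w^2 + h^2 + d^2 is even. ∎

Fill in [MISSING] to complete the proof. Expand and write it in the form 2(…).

2(2c^2 + 2g^2 + 2g + 2u^2 + 2u + 1)

(2g + 1)^2 + (2u + 1)^2 + (2c)^2 = 4c^2 + 4g^2 + 4g + 4u^2 + 4u + 2
= 2(2c^2 + 2g^2 + 2g + 2u^2 + 2u + 1).
Since 2c^2 + 2g^2 + 2g + 2u^2 + 2u + 1 is an integer, the sum of squares is of the form 2k for an integer k.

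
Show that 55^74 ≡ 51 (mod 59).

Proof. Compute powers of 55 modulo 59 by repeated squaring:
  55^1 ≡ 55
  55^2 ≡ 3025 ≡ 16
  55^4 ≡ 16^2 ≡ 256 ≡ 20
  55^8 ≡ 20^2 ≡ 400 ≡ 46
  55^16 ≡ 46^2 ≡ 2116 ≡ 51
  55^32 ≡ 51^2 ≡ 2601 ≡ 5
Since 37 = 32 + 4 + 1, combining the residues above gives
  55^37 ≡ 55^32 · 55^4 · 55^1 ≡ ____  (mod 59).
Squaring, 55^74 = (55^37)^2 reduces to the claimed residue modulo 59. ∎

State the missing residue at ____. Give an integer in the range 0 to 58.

13

Multiply the listed residues: 5 · 20 · 55 = 100 → 5500.
Reducing modulo 59: 5500 = 93·59 + 13, so 55^37 ≡ 13.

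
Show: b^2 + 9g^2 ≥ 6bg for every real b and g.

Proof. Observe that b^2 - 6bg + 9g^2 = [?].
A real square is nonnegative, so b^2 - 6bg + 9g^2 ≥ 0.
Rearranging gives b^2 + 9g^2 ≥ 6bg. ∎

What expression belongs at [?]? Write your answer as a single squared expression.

b^2 - 6bg + 9g^2 is a perfect-square trinomial: the outer terms are (b)^2 and (3g)^2, and the cross term is -2·b·3g.
So b^2 - 6bg + 9g^2 = (b - 3g)^2 ≥ 0.

(b - 3g)^2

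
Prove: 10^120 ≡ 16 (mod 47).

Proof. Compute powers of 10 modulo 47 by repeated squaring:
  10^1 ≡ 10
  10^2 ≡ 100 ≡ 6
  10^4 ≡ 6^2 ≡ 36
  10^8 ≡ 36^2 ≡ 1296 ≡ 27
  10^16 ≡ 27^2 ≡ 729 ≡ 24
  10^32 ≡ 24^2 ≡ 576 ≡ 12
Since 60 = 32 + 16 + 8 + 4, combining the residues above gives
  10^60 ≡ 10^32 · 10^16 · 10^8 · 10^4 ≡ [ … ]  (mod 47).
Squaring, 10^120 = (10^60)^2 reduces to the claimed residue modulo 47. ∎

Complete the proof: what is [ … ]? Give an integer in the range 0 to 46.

4

Multiply the listed residues: 12 · 24 · 27 · 36 = 288 → 7776 → 279936.
Reducing modulo 47: 279936 = 5956·47 + 4, so 10^60 ≡ 4.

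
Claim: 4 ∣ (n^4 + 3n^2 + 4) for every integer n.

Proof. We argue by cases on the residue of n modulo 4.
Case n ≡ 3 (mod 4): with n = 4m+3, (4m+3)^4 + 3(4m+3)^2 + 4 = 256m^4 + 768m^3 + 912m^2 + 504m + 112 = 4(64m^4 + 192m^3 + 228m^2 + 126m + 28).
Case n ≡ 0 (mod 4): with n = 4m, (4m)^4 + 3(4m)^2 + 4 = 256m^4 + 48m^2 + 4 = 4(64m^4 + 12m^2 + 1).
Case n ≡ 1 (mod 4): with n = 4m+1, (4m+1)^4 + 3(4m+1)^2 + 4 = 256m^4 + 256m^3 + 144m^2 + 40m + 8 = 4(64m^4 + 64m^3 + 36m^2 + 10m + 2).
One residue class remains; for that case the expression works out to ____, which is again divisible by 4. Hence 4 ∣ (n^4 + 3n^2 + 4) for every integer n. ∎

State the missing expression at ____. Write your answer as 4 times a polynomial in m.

The residues treated are {3, 0, 1}, so the missing case is n ≡ 2 (mod 4); write n = 4m+2.
Then (4m+2)^4 + 3(4m+2)^2 + 4 = 256m^4 + 512m^3 + 432m^2 + 176m + 32 = 4(64m^4 + 128m^3 + 108m^2 + 44m + 8).

4(64m^4 + 128m^3 + 108m^2 + 44m + 8)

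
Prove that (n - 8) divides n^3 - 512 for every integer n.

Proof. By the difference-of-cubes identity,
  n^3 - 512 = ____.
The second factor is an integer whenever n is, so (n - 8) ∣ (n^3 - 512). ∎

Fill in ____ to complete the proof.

a^3 - b^3 = (a - b)(a^2 + ab + b^2). With a = n, b = 8:
n^3 - 512 = (n - 8)(n^2 + 8n + 64).

(n - 8)(n^2 + 8n + 64)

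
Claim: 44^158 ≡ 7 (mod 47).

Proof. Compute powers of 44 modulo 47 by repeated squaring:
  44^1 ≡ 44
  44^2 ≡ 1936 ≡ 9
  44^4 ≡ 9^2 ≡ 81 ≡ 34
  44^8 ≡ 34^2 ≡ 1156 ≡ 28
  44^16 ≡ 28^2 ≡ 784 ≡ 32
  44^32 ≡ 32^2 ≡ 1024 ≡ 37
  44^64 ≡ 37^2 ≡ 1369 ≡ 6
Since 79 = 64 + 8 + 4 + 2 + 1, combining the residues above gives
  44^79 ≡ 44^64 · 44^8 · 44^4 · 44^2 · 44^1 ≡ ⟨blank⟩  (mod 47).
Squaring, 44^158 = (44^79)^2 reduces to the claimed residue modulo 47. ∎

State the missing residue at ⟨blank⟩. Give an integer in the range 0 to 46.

44^64 · 44^8 · 44^4 · 44^2 · 44^1 ≡ 6 · 28 · 34 · 9 · 44 = 2261952.
2261952 mod 47 = 30, so 44^79 ≡ 30 (mod 47).

30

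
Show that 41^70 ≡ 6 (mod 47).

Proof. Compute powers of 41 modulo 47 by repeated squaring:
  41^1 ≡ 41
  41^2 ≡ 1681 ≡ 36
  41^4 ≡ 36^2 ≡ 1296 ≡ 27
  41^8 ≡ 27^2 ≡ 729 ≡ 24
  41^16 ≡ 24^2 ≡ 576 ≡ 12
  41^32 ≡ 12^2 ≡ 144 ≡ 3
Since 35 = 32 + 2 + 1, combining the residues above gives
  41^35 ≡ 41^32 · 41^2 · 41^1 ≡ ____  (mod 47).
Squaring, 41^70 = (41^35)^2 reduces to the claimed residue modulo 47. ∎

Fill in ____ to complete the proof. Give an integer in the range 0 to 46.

41^32 · 41^2 · 41^1 ≡ 3 · 36 · 41 = 4428.
4428 mod 47 = 10, so 41^35 ≡ 10 (mod 47).

10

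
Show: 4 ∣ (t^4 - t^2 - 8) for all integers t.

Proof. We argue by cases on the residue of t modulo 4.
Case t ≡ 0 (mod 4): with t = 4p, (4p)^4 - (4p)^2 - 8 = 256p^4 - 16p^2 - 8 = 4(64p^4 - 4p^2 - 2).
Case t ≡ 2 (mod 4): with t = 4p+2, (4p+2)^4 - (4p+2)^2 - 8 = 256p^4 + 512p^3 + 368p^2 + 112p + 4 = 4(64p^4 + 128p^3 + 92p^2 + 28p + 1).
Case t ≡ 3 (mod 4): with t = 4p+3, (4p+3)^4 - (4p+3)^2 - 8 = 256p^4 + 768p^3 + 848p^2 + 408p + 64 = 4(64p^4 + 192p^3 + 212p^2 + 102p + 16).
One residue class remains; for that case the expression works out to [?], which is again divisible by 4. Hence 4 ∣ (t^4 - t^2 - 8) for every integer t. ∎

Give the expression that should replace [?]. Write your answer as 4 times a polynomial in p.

4(64p^4 + 64p^3 + 20p^2 + 2p - 2)

The residues treated are {0, 2, 3}, so the missing case is t ≡ 1 (mod 4); write t = 4p+1.
Then (4p+1)^4 - (4p+1)^2 - 8 = 256p^4 + 256p^3 + 80p^2 + 8p - 8 = 4(64p^4 + 64p^3 + 20p^2 + 2p - 2).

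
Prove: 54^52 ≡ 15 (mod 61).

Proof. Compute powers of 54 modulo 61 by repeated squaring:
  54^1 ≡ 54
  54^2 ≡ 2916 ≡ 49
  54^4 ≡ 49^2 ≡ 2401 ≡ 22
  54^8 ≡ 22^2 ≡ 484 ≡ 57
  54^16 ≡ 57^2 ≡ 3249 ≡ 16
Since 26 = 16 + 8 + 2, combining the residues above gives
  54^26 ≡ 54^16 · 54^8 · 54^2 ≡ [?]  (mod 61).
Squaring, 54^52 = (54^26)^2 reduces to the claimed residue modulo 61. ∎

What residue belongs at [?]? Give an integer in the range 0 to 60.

54^16 · 54^8 · 54^2 ≡ 16 · 57 · 49 = 44688.
44688 mod 61 = 36, so 54^26 ≡ 36 (mod 61).

36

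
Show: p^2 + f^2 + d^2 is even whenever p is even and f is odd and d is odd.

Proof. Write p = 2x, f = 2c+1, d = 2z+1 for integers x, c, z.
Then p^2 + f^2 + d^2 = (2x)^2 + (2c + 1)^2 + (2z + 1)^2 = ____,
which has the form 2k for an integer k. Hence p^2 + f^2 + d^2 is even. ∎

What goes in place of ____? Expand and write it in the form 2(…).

2(2c^2 + 2c + 2x^2 + 2z^2 + 2z + 1)

Expanding: (2x)^2 + (2c + 1)^2 + (2z + 1)^2 = 4c^2 + 4c + 4x^2 + 4z^2 + 4z + 2.
Every term is even; pulling out the factor of 2 gives 2(2c^2 + 2c + 2x^2 + 2z^2 + 2z + 1).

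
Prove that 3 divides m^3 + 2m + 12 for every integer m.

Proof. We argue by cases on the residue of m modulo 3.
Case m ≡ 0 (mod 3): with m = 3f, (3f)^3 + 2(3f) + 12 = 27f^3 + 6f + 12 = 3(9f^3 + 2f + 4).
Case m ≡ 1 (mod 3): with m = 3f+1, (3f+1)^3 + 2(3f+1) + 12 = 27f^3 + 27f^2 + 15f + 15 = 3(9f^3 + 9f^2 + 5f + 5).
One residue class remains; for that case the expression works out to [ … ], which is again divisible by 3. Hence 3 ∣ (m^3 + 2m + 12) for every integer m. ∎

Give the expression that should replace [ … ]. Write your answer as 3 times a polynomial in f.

3(9f^3 + 18f^2 + 14f + 8)

Only m ≡ 2 (mod 3) is unaccounted for. Put m = 3f+2:
(3f+2)^3 + 2(3f+2) + 12 expands to 27f^3 + 54f^2 + 42f + 24,
and factoring out 3 leaves 3(9f^3 + 18f^2 + 14f + 8).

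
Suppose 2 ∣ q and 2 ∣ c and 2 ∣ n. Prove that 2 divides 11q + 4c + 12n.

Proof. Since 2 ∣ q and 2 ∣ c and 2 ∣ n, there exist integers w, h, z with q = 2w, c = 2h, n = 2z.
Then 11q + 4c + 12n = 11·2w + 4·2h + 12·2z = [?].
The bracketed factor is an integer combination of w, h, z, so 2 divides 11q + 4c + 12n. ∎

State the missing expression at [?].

2(4h + 11w + 12z)

Each term has a factor of 2: 11·2w + 4·2h + 12·2z = 2·(4h + 11w + 12z).
Since 4h + 11w + 12z is an integer, 2 ∣ (11q + 4c + 12n).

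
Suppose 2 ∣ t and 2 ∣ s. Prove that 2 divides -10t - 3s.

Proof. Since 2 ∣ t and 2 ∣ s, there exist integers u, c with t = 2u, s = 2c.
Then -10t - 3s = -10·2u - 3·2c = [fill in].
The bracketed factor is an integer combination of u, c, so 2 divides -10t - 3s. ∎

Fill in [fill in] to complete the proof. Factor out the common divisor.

2(-3c - 10u)

Pull the common 2 out of every term: -10·2u - 3·2c = 2(-3c - 10u).
-3c - 10u is an integer, which exhibits the divisibility.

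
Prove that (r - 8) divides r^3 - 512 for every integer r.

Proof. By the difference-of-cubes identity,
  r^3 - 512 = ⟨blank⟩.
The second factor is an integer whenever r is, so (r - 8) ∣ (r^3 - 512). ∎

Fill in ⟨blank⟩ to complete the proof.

Polynomial division of r^3 - 512 by r - 8 leaves remainder 0 and quotient r^2 + 8r + 64.
Hence r^3 - 512 = (r - 8)(r^2 + 8r + 64).

(r - 8)(r^2 + 8r + 64)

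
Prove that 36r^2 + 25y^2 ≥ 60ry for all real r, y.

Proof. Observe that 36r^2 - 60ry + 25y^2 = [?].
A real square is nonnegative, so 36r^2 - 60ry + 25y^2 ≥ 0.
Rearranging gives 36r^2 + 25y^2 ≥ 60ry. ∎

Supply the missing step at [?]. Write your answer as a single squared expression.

(6r - 5y)^2

36r^2 - 60ry + 25y^2 is a perfect-square trinomial: the outer terms are (6r)^2 and (5y)^2, and the cross term is -2·6r·5y.
So 36r^2 - 60ry + 25y^2 = (6r - 5y)^2 ≥ 0.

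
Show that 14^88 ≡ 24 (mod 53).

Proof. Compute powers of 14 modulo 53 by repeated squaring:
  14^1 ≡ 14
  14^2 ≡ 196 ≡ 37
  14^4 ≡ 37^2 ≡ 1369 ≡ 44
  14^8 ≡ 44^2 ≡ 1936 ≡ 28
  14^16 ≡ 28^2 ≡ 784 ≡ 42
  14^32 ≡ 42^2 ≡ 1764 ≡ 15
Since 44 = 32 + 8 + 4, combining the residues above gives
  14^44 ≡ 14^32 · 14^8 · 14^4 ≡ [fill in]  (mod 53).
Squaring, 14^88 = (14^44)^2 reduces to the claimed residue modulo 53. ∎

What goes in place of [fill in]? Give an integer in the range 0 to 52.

36

14^32 · 14^8 · 14^4 ≡ 15 · 28 · 44 = 18480.
18480 mod 53 = 36, so 14^44 ≡ 36 (mod 53).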